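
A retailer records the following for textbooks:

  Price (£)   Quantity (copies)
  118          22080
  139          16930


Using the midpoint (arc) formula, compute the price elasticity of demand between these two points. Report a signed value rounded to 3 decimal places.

-1.616

%ΔQ = (16930 − 22080) / [(22080 + 16930)/2] = -5150/19505 = -0.264034…
%ΔP = (139 − 118) / [(118 + 139)/2] = 21/128.5 = 0.163424…
Arc Ed = %ΔQ / %ΔP = (-5150/19505) / (21/128.5) = -1.61564…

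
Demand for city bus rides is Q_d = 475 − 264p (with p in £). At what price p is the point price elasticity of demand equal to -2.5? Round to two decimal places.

Ed = −264p/(475 − 264p). Set this equal to -2.5:
264p = 2.5·(475 − 264p) ⇒ 264p(1 + 2.5) = 2.5·475
p = 2.5·475 / (264·3.5) = 1.2851…

1.29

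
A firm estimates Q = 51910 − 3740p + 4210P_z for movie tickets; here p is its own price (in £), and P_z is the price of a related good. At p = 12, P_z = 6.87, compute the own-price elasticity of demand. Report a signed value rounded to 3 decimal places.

At the given values, Q = 51910 − 3740(12) + 4210(6.87) = 35952.7.
∂Q/∂p = −3740.
E = (-3740) × (12/35952.7) = -1.24830…

-1.248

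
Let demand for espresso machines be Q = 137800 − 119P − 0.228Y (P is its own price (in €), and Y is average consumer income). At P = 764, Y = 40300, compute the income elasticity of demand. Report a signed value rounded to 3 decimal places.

At the given values, Q = 137800 − 119(764) − 0.228(40300) = 37695.6.
∂Q/∂Y = -0.228.
E = (-0.228) × (40300/37695.6) = -0.24375…

-0.244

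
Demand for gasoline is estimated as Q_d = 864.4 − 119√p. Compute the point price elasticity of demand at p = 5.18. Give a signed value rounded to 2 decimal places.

dQ_d/dp = −119/(2√p) = -26.1428. At p = 5.18, Q_d = 593.561.
Ed = (dQ_d/dp)·(p/Q_d) = (-26.1428) × (5.18/593.561) = -0.2281…

-0.23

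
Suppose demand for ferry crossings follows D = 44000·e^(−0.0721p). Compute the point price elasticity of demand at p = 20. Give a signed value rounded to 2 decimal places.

dD/dp = −0.0721·D = -750.128. At p = 20, D = 10404.
Ed = (dD/dp)·(p/D) = (-750.128) × (20/10404) = -1.442

-1.44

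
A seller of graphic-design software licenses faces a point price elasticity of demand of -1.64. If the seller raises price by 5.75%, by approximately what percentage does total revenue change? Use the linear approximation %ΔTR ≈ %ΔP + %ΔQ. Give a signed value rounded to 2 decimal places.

%ΔQ ≈ Ed × %ΔP = (-1.64) × (+5.75%) = -9.4300%
%ΔTR ≈ %ΔP + %ΔQ = (+5.75%) + (-9.4300%) = -3.6800%

-3.68%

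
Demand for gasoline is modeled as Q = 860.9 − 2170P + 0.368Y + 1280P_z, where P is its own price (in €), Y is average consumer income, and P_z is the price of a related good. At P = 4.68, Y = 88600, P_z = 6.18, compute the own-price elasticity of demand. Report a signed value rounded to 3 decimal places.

-0.325

At the given values, Q = 860.9 − 2170(4.68) + 0.368(88600) + 1280(6.18) = 31220.5.
∂Q/∂P = −2170.
E = (-2170) × (4.68/31220.5) = -0.32528…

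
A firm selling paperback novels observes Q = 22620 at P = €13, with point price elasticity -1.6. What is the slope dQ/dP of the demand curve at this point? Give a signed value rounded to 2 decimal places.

Ed = (dQ/dP)·(P/Q) ⇒ dQ/dP = Ed·Q/P = (-1.6)·22620/13 = -2784

-2784.00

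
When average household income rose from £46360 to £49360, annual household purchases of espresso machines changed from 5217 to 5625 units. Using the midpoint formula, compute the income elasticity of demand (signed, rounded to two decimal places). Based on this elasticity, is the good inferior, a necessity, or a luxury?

1.20; luxury

%ΔQ = (5625 − 5217)/[( 5217 + 5625)/2] = 408/5421 = 0.075262…
%ΔIncome = (49360 − 46360)/[( 46360 + 49360)/2] = 3000/47860 = 0.062682…
E_income = (408/5421) / (3000/47860) = 1.2006…
E_income > 1 ⇒ normal good, luxury.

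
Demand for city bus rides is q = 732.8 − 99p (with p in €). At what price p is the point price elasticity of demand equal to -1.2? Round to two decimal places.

4.04

Ed = −99p/(732.8 − 99p). Set this equal to -1.2:
99p = 1.2·(732.8 − 99p) ⇒ 99p(1 + 1.2) = 1.2·732.8
p = 1.2·732.8 / (99·2.2) = 4.0374…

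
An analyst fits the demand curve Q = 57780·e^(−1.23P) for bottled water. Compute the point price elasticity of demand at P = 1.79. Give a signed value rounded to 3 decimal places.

dQ/dP = −1.23·Q = -7861.34. At P = 1.79, Q = 6391.33.
Ed = (dQ/dP)·(P/Q) = (-7861.34) × (1.79/6391.33) = -2.2017

-2.202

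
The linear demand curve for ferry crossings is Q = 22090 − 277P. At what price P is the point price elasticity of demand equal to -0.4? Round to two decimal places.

Ed = −277P/(22090 − 277P). Set this equal to -0.4:
277P = 0.4·(22090 − 277P) ⇒ 277P(1 + 0.4) = 0.4·22090
P = 0.4·22090 / (277·1.4) = 22.7849…

22.78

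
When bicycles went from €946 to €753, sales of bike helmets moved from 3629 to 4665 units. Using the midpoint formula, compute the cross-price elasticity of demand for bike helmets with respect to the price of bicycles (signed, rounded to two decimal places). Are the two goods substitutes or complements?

%ΔQ_{bike helmets} = (4665 − 3629)/avg = 1036/4147 = 0.249819…
%ΔP_{bicycles} = (753 − 946)/avg = -193/849.5 = -0.227192…
E_cross = (1036/4147) / (-193/849.5) = -1.0995…
E_cross < 0 ⇒ the goods are complements.

-1.10; complements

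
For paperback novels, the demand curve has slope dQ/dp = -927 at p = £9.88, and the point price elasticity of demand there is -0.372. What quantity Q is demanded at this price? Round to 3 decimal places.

24620.323

Ed = (dQ/dp)·(p/Q) ⇒ Q = (dQ/dp)·p/Ed = (-927)·9.88/(-0.372) = 24620.32258…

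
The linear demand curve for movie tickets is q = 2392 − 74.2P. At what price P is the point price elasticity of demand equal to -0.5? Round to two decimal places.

10.75

Ed = −74.2P/(2392 − 74.2P). Set this equal to -0.5:
74.2P = 0.5·(2392 − 74.2P) ⇒ 74.2P(1 + 0.5) = 0.5·2392
P = 0.5·2392 / (74.2·1.5) = 10.7457…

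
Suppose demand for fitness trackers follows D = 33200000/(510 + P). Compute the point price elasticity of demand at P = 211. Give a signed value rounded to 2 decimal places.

-0.29

dD/dP = −33200000/(510 + P)² = -63.8657. At P = 211, D = 46047.2.
Ed = (dD/dP)·(P/D) = (-63.8657) × (211/46047.2) = -0.2926…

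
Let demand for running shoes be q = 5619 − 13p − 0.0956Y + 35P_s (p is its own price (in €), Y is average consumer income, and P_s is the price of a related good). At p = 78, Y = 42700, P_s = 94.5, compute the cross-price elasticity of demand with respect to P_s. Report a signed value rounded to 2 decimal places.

At the given values, q = 5619 − 13(78) − 0.0956(42700) + 35(94.5) = 3830.38.
∂q/∂P_s = 35.
E = (35) × (94.5/3830.38) = 0.8634…

0.86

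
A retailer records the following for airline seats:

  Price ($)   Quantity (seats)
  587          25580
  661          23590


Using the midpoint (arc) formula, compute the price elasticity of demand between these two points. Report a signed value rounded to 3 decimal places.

%ΔQ = (23590 − 25580) / [(25580 + 23590)/2] = -1990/24585 = -0.080943…
%ΔP = (661 − 587) / [(587 + 661)/2] = 74/624 = 0.118589…
Arc Ed = %ΔQ / %ΔP = (-1990/24585) / (74/624) = -0.68255…

-0.683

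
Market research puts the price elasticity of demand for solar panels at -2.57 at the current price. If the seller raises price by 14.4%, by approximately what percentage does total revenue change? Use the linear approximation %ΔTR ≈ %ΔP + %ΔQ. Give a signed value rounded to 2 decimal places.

%ΔQ ≈ Ed × %ΔP = (-2.57) × (+14.4%) = -37.0080%
%ΔTR ≈ %ΔP + %ΔQ = (+14.4%) + (-37.0080%) = -22.6080%

-22.61%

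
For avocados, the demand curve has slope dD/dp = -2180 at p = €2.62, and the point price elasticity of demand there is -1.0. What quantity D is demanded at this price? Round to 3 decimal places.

5711.600

Ed = (dD/dp)·(p/D) ⇒ D = (dD/dp)·p/Ed = (-2180)·2.62/(-1.0) = 5711.6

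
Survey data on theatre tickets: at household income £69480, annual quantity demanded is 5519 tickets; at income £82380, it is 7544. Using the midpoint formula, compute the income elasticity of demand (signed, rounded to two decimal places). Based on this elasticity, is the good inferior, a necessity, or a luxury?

1.82; luxury

%ΔQ = (7544 − 5519)/[( 5519 + 7544)/2] = 2025/6531.5 = 0.310035…
%ΔIncome = (82380 − 69480)/[( 69480 + 82380)/2] = 12900/75930 = 0.169893…
E_income = (2025/6531.5) / (12900/75930) = 1.8248…
E_income > 1 ⇒ normal good, luxury.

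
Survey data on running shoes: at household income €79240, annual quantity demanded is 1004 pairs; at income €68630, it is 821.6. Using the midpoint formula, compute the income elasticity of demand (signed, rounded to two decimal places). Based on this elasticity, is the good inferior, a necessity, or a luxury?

1.39; luxury

%ΔQ = (821.6 − 1004)/[( 1004 + 821.6)/2] = -182.4/912.8 = -0.199824…
%ΔIncome = (68630 − 79240)/[( 79240 + 68630)/2] = -10610/73935 = -0.143504…
E_income = (-182.4/912.8) / (-10610/73935) = 1.3924…
E_income > 1 ⇒ normal good, luxury.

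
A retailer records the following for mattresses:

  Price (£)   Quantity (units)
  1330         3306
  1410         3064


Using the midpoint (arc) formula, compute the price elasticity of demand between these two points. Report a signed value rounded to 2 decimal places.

%ΔQ = (3064 − 3306) / [(3306 + 3064)/2] = -242/3185 = -0.075981…
%ΔP = (1410 − 1330) / [(1330 + 1410)/2] = 80/1370 = 0.058394…
Arc Ed = %ΔQ / %ΔP = (-242/3185) / (80/1370) = -1.3011…

-1.30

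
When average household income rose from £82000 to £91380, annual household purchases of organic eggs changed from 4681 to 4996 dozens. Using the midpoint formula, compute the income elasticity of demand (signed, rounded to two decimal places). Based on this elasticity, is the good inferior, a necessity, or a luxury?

%ΔQ = (4996 − 4681)/[( 4681 + 4996)/2] = 315/4838.5 = 0.065102…
%ΔIncome = (91380 − 82000)/[( 82000 + 91380)/2] = 9380/86690 = 0.108201…
E_income = (315/4838.5) / (9380/86690) = 0.6016…
0 < E_income < 1 ⇒ normal good, necessity.

0.60; necessity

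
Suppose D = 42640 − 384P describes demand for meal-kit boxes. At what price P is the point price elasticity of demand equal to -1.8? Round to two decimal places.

71.38

Ed = −384P/(42640 − 384P). Set this equal to -1.8:
384P = 1.8·(42640 − 384P) ⇒ 384P(1 + 1.8) = 1.8·42640
P = 1.8·42640 / (384·2.8) = 71.3839…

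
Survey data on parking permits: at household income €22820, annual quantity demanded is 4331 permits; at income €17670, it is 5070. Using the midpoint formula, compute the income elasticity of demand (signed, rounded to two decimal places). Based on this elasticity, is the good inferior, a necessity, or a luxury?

-0.62; inferior

%ΔQ = (5070 − 4331)/[( 4331 + 5070)/2] = 739/4700.5 = 0.157217…
%ΔIncome = (17670 − 22820)/[( 22820 + 17670)/2] = -5150/20245 = -0.254383…
E_income = (739/4700.5) / (-5150/20245) = -0.6180…
E_income < 0 ⇒ inferior good.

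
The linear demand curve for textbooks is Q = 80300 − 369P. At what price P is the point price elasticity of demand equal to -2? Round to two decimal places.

Ed = −369P/(80300 − 369P). Set this equal to -2:
369P = 2·(80300 − 369P) ⇒ 369P(1 + 2) = 2·80300
P = 2·80300 / (369·3) = 145.0767…

145.08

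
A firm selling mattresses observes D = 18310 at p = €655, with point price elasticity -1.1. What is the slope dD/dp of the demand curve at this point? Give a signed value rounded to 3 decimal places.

-30.750

Ed = (dD/dp)·(p/D) ⇒ dD/dp = Ed·D/p = (-1.1)·18310/655 = -30.74961…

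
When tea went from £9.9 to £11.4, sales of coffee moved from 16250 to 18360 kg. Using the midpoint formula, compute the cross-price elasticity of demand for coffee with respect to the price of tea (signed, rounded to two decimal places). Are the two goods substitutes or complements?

0.87; substitutes

%ΔQ_{coffee} = (18360 − 16250)/avg = 2110/17305 = 0.121930…
%ΔP_{tea} = (11.4 − 9.9)/avg = 1.5/10.65 = 0.140845…
E_cross = (2110/17305) / (1.5/10.65) = 0.8657…
E_cross > 0 ⇒ the goods are substitutes.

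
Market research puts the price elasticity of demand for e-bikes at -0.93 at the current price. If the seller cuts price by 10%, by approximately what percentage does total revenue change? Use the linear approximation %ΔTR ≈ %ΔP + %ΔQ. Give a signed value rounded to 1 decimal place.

%ΔQ ≈ Ed × %ΔP = (-0.93) × (-10%) = +9.3000%
%ΔTR ≈ %ΔP + %ΔQ = (-10%) + (+9.3000%) = -0.7000%

-0.7%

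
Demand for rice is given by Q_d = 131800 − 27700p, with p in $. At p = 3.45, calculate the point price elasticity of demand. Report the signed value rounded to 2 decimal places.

-2.64

dQ_d/dp = −27700. At p = 3.45, Q_d = 131800 − 27700(3.45) = 36235.
Ed = (dQ_d/dp)·(p/Q_d) = −27700 × (3.45/36235) = -2.6373…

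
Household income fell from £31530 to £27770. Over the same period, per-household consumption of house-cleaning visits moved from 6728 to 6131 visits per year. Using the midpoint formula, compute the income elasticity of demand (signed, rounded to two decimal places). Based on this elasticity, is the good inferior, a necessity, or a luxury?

0.73; necessity

%ΔQ = (6131 − 6728)/[( 6728 + 6131)/2] = -597/6429.5 = -0.092853…
%ΔIncome = (27770 − 31530)/[( 31530 + 27770)/2] = -3760/29650 = -0.126812…
E_income = (-597/6429.5) / (-3760/29650) = 0.7322…
0 < E_income < 1 ⇒ normal good, necessity.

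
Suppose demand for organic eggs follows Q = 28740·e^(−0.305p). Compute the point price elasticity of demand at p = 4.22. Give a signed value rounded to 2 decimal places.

-1.29

dQ/dp = −0.305·Q = -2419.95. At p = 4.22, Q = 7934.26.
Ed = (dQ/dp)·(p/Q) = (-2419.95) × (4.22/7934.26) = -1.2871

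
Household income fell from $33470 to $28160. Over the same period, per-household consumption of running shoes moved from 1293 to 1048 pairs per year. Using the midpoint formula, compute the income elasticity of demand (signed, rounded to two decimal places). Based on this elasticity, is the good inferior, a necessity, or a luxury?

1.21; luxury

%ΔQ = (1048 − 1293)/[( 1293 + 1048)/2] = -245/1170.5 = -0.209312…
%ΔIncome = (28160 − 33470)/[( 33470 + 28160)/2] = -5310/30815 = -0.172318…
E_income = (-245/1170.5) / (-5310/30815) = 1.2146…
E_income > 1 ⇒ normal good, luxury.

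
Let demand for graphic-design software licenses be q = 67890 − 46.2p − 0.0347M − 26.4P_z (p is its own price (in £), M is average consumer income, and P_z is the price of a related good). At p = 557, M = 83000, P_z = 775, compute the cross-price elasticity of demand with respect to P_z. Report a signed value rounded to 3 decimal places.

At the given values, q = 67890 − 46.2(557) − 0.0347(83000) − 26.4(775) = 18816.5.
∂q/∂P_z = -26.4.
E = (-26.4) × (775/18816.5) = -1.08734…

-1.087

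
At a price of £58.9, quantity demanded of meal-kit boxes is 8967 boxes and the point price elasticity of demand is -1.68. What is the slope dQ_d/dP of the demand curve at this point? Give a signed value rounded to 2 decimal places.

-255.77

Ed = (dQ_d/dP)·(P/Q_d) ⇒ dQ_d/dP = Ed·Q_d/P = (-1.68)·8967/58.9 = -255.7650…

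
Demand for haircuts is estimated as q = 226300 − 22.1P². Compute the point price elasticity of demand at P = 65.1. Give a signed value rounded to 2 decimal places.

-1.41

dq/dP = −2·22.1·P = -2877.42. At P = 65.1, q = 132639.979.
Ed = (dq/dP)·(P/q) = (-2877.42) × (65.1/132639.979) = -1.4122…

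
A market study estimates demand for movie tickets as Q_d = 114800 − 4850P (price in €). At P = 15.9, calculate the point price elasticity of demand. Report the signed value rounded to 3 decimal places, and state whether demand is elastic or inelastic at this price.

dQ_d/dP = −4850. At P = 15.9, Q_d = 114800 − 4850(15.9) = 37685.
Ed = (dQ_d/dP)·(P/Q_d) = −4850 × (15.9/37685) = -2.04630…
|Ed| = 2.046 > 1, so demand is elastic.

-2.046; elastic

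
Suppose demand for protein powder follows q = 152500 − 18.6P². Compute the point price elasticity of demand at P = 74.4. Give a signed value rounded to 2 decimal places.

dq/dP = −2·18.6·P = -2767.68. At P = 74.4, q = 49542.304.
Ed = (dq/dP)·(P/q) = (-2767.68) × (74.4/49542.304) = -4.1563…

-4.16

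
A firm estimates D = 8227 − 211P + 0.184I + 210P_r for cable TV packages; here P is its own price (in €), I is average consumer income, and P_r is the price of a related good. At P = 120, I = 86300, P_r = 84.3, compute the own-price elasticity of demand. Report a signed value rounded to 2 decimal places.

-1.54

At the given values, D = 8227 − 211(120) + 0.184(86300) + 210(84.3) = 16489.2.
∂D/∂P = −211.
E = (-211) × (120/16489.2) = -1.5355…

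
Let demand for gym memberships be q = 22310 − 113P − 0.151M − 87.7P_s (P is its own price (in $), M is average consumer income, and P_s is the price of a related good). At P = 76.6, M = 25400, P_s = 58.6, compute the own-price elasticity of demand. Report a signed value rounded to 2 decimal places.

At the given values, q = 22310 − 113(76.6) − 0.151(25400) − 87.7(58.6) = 4679.58.
∂q/∂P = −113.
E = (-113) × (76.6/4679.58) = -1.8496…

-1.85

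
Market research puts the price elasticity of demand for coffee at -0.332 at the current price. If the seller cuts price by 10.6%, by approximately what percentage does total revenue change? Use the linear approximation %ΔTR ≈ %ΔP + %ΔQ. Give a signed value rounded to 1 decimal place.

%ΔQ ≈ Ed × %ΔP = (-0.332) × (-10.6%) = +3.5192%
%ΔTR ≈ %ΔP + %ΔQ = (-10.6%) + (+3.5192%) = -7.0808%

-7.1%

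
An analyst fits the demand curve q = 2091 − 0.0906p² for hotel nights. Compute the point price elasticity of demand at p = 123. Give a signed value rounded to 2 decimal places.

dq/dp = −2·0.0906·p = -22.2876. At p = 123, q = 720.3126.
Ed = (dq/dp)·(p/q) = (-22.2876) × (123/720.3126) = -3.8058…

-3.81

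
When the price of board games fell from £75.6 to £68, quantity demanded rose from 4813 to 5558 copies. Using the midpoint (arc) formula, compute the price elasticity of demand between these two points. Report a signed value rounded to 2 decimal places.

%ΔQ = (5558 − 4813) / [(4813 + 5558)/2] = 745/5185.5 = 0.143669…
%ΔP = (68 − 75.6) / [(75.6 + 68)/2] = -7.6/71.8 = -0.105849…
Arc Ed = %ΔQ / %ΔP = (745/5185.5) / (-7.6/71.8) = -1.3573…

-1.36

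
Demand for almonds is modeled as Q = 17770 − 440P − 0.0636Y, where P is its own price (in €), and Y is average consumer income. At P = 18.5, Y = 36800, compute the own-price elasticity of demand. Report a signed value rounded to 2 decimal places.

-1.12

At the given values, Q = 17770 − 440(18.5) − 0.0636(36800) = 7289.52.
∂Q/∂P = −440.
E = (-440) × (18.5/7289.52) = -1.1166…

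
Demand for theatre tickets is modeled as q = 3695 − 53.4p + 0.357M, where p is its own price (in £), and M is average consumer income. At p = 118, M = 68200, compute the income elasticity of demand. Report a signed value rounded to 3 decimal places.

1.120

At the given values, q = 3695 − 53.4(118) + 0.357(68200) = 21741.2.
∂q/∂M = 0.357.
E = (0.357) × (68200/21741.2) = 1.11987…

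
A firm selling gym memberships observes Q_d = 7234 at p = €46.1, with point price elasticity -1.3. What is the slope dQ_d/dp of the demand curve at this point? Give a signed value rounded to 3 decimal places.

Ed = (dQ_d/dp)·(p/Q_d) ⇒ dQ_d/dp = Ed·Q_d/p = (-1.3)·7234/46.1 = -203.99566…

-203.996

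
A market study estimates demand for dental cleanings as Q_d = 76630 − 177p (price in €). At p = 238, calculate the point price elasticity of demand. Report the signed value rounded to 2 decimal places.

-1.22

dQ_d/dp = −177. At p = 238, Q_d = 76630 − 177(238) = 34504.
Ed = (dQ_d/dp)·(p/Q_d) = −177 × (238/34504) = -1.2209…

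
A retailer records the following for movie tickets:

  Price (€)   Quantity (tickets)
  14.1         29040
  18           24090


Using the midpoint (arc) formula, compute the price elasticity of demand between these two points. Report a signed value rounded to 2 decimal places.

%ΔQ = (24090 − 29040) / [(29040 + 24090)/2] = -4950/26565 = -0.186335…
%ΔP = (18 − 14.1) / [(14.1 + 18)/2] = 3.9/16.05 = 0.242990…
Arc Ed = %ΔQ / %ΔP = (-4950/26565) / (3.9/16.05) = -0.7668…

-0.77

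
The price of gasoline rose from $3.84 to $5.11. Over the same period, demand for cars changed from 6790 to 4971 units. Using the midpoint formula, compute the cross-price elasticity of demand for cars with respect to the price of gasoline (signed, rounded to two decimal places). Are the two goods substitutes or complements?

%ΔQ_{cars} = (4971 − 6790)/avg = -1819/5880.5 = -0.309327…
%ΔP_{gasoline} = (5.11 − 3.84)/avg = 1.27/4.475 = 0.283798…
E_cross = (-1819/5880.5) / (1.27/4.475) = -1.0899…
E_cross < 0 ⇒ the goods are complements.

-1.09; complements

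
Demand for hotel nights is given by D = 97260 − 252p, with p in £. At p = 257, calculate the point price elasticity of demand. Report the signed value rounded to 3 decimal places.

-1.993

dD/dp = −252. At p = 257, D = 97260 − 252(257) = 32496.
Ed = (dD/dp)·(p/D) = −252 × (257/32496) = -1.99298…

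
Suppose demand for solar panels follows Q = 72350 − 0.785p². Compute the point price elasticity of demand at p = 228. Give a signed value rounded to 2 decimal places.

dQ/dp = −2·0.785·p = -357.96. At p = 228, Q = 31542.56.
Ed = (dQ/dp)·(p/Q) = (-357.96) × (228/31542.56) = -2.5874…

-2.59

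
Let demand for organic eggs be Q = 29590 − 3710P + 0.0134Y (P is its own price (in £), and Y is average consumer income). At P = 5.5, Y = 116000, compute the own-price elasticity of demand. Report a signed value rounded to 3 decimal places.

At the given values, Q = 29590 − 3710(5.5) + 0.0134(116000) = 10739.4.
∂Q/∂P = −3710.
E = (-3710) × (5.5/10739.4) = -1.90001…

-1.900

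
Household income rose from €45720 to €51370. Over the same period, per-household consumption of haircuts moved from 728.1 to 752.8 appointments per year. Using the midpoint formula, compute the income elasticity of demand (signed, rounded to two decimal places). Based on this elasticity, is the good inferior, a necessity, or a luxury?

0.29; necessity

%ΔQ = (752.8 − 728.1)/[( 728.1 + 752.8)/2] = 24.7/740.45 = 0.033358…
%ΔIncome = (51370 − 45720)/[( 45720 + 51370)/2] = 5650/48545 = 0.116386…
E_income = (24.7/740.45) / (5650/48545) = 0.2866…
0 < E_income < 1 ⇒ normal good, necessity.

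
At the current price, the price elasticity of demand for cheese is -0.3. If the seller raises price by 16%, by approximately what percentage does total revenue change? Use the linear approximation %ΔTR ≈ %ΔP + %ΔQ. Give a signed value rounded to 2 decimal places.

%ΔQ ≈ Ed × %ΔP = (-0.3) × (+16%) = -4.8000%
%ΔTR ≈ %ΔP + %ΔQ = (+16%) + (-4.8000%) = +11.2000%

+11.20%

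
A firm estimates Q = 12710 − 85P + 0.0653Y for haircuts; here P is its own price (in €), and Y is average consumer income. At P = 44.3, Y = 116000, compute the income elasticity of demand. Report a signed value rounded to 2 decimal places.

At the given values, Q = 12710 − 85(44.3) + 0.0653(116000) = 16519.3.
∂Q/∂Y = 0.0653.
E = (0.0653) × (116000/16519.3) = 0.4585…

0.46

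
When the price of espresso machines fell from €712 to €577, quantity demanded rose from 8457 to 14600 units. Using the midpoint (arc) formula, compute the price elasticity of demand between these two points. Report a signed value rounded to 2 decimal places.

%ΔQ = (14600 − 8457) / [(8457 + 14600)/2] = 6143/11528.5 = 0.532853…
%ΔP = (577 − 712) / [(712 + 577)/2] = -135/644.5 = -0.209464…
Arc Ed = %ΔQ / %ΔP = (6143/11528.5) / (-135/644.5) = -2.5438…

-2.54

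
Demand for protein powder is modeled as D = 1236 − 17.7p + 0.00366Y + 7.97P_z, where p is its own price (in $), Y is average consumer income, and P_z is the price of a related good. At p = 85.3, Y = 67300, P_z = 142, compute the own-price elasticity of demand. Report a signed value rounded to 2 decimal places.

At the given values, D = 1236 − 17.7(85.3) + 0.00366(67300) + 7.97(142) = 1104.248.
∂D/∂p = −17.7.
E = (-17.7) × (85.3/1104.248) = -1.3672…

-1.37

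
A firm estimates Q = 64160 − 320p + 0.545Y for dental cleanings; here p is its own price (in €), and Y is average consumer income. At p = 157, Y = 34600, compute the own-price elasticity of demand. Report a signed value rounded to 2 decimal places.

-1.53

At the given values, Q = 64160 − 320(157) + 0.545(34600) = 32777.
∂Q/∂p = −320.
E = (-320) × (157/32777) = -1.5327…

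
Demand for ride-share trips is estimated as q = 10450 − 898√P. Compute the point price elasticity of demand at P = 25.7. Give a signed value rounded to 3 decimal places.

-0.386

dq/dP = −898/(2√P) = -88.5686. At P = 25.7, q = 5897.57.
Ed = (dq/dP)·(P/q) = (-88.5686) × (25.7/5897.57) = -0.38595…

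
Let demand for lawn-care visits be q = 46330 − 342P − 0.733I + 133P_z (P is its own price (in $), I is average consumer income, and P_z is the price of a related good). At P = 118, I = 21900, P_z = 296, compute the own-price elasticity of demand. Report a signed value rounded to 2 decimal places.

At the given values, q = 46330 − 342(118) − 0.733(21900) + 133(296) = 29289.3.
∂q/∂P = −342.
E = (-342) × (118/29289.3) = -1.3778…

-1.38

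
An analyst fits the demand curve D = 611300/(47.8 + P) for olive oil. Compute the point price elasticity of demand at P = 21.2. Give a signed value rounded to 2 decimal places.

-0.31

dD/dP = −611300/(47.8 + P)² = -128.397. At P = 21.2, D = 8859.42.
Ed = (dD/dP)·(P/D) = (-128.397) × (21.2/8859.42) = -0.3072…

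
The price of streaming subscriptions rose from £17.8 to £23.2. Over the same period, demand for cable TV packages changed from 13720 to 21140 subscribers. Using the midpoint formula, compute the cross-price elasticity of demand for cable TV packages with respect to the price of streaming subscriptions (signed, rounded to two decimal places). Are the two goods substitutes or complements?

%ΔQ_{cable TV packages} = (21140 − 13720)/avg = 7420/17430 = 0.425702…
%ΔP_{streaming subscriptions} = (23.2 − 17.8)/avg = 5.4/20.5 = 0.263414…
E_cross = (7420/17430) / (5.4/20.5) = 1.6160…
E_cross > 0 ⇒ the goods are substitutes.

1.62; substitutes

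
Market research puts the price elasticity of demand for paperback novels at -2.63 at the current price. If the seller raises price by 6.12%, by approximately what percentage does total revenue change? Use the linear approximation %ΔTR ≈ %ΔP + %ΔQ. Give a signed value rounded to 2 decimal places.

%ΔQ ≈ Ed × %ΔP = (-2.63) × (+6.12%) = -16.0956%
%ΔTR ≈ %ΔP + %ΔQ = (+6.12%) + (-16.0956%) = -9.9756%

-9.98%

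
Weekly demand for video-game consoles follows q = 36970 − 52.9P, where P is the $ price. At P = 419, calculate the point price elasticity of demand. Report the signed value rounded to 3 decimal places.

dq/dP = −52.9. At P = 419, q = 36970 − 52.9(419) = 14804.9.
Ed = (dq/dP)·(P/q) = −52.9 × (419/14804.9) = -1.49714…

-1.497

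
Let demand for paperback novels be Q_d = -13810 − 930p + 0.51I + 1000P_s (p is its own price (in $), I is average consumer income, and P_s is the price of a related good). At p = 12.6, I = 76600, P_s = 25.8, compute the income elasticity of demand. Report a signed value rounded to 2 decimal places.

At the given values, Q_d = -13810 − 930(12.6) + 0.51(76600) + 1000(25.8) = 39338.
∂Q_d/∂I = 0.51.
E = (0.51) × (76600/39338) = 0.9930…

0.99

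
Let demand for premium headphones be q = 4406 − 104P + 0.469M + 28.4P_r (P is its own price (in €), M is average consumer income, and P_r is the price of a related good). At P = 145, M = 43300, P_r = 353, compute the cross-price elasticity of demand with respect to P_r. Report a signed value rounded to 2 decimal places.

At the given values, q = 4406 − 104(145) + 0.469(43300) + 28.4(353) = 19658.9.
∂q/∂P_r = 28.4.
E = (28.4) × (353/19658.9) = 0.5099…

0.51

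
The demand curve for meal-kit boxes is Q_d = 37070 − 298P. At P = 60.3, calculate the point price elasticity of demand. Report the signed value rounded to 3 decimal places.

-0.941

dQ_d/dP = −298. At P = 60.3, Q_d = 37070 − 298(60.3) = 19100.6.
Ed = (dQ_d/dP)·(P/Q_d) = −298 × (60.3/19100.6) = -0.94077…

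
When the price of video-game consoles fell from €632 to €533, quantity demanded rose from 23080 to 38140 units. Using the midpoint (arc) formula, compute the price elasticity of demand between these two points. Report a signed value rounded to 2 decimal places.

-2.89

%ΔQ = (38140 − 23080) / [(23080 + 38140)/2] = 15060/30610 = 0.491996…
%ΔP = (533 − 632) / [(632 + 533)/2] = -99/582.5 = -0.169957…
Arc Ed = %ΔQ / %ΔP = (15060/30610) / (-99/582.5) = -2.8948…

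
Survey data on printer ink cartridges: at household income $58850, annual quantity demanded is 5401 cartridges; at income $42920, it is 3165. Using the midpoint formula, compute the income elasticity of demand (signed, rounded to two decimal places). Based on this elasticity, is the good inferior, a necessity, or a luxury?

1.67; luxury

%ΔQ = (3165 − 5401)/[( 5401 + 3165)/2] = -2236/4283 = -0.522063…
%ΔIncome = (42920 − 58850)/[( 58850 + 42920)/2] = -15930/50885 = -0.313058…
E_income = (-2236/4283) / (-15930/50885) = 1.6676…
E_income > 1 ⇒ normal good, luxury.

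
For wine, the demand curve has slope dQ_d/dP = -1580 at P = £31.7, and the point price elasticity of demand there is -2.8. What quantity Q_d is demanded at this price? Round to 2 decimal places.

Ed = (dQ_d/dP)·(P/Q_d) ⇒ Q_d = (dQ_d/dP)·P/Ed = (-1580)·31.7/(-2.8) = 17887.8571…

17887.86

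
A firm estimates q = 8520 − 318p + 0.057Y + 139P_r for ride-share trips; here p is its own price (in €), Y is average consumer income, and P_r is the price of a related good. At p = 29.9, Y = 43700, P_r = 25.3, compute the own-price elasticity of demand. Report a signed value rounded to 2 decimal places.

At the given values, q = 8520 − 318(29.9) + 0.057(43700) + 139(25.3) = 5019.4.
∂q/∂p = −318.
E = (-318) × (29.9/5019.4) = -1.8942…

-1.89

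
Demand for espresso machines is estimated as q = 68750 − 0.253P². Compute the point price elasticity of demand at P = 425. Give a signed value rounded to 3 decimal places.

-3.965

dq/dP = −2·0.253·P = -215.05. At P = 425, q = 23051.875.
Ed = (dq/dP)·(P/q) = (-215.05) × (425/23051.875) = -3.96480…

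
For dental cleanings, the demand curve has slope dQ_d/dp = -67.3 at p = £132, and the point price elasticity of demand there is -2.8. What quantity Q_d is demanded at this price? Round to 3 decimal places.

3172.714

Ed = (dQ_d/dp)·(p/Q_d) ⇒ Q_d = (dQ_d/dp)·p/Ed = (-67.3)·132/(-2.8) = 3172.71428…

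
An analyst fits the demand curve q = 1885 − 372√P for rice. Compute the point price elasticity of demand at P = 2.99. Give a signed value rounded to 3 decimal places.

-0.259

dq/dP = −372/(2√P) = -107.567. At P = 2.99, q = 1241.75.
Ed = (dq/dP)·(P/q) = (-107.567) × (2.99/1241.75) = -0.25900…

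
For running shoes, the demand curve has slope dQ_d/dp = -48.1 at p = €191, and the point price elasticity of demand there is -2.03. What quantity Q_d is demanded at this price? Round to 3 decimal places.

4525.665

Ed = (dQ_d/dp)·(p/Q_d) ⇒ Q_d = (dQ_d/dp)·p/Ed = (-48.1)·191/(-2.03) = 4525.66502…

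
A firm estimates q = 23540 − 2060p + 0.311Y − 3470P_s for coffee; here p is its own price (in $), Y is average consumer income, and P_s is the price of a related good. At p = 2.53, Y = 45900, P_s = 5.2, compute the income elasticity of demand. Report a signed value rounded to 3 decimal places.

At the given values, q = 23540 − 2060(2.53) + 0.311(45900) − 3470(5.2) = 14559.1.
∂q/∂Y = 0.311.
E = (0.311) × (45900/14559.1) = 0.98047…

0.980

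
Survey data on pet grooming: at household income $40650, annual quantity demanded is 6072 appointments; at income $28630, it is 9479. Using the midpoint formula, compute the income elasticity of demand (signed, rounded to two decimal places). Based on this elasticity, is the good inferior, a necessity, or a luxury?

-1.26; inferior

%ΔQ = (9479 − 6072)/[( 6072 + 9479)/2] = 3407/7775.5 = 0.438171…
%ΔIncome = (28630 − 40650)/[( 40650 + 28630)/2] = -12020/34640 = -0.346997…
E_income = (3407/7775.5) / (-12020/34640) = -1.2627…
E_income < 0 ⇒ inferior good.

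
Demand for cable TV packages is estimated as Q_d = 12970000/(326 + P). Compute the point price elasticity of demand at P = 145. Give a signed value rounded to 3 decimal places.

dQ_d/dP = −12970000/(326 + P)² = -58.4653. At P = 145, Q_d = 27537.2.
Ed = (dQ_d/dP)·(P/Q_d) = (-58.4653) × (145/27537.2) = -0.30785…

-0.308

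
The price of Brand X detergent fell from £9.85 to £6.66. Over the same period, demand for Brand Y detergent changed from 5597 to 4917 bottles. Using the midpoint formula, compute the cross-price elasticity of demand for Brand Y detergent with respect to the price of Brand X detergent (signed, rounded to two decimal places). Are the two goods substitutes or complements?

0.33; substitutes

%ΔQ_{Brand Y detergent} = (4917 − 5597)/avg = -680/5257 = -0.129351…
%ΔP_{Brand X detergent} = (6.66 − 9.85)/avg = -3.19/8.255 = -0.386432…
E_cross = (-680/5257) / (-3.19/8.255) = 0.3347…
E_cross > 0 ⇒ the goods are substitutes.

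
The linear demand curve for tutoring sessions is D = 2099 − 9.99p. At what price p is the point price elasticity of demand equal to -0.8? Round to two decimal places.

93.38

Ed = −9.99p/(2099 − 9.99p). Set this equal to -0.8:
9.99p = 0.8·(2099 − 9.99p) ⇒ 9.99p(1 + 0.8) = 0.8·2099
p = 0.8·2099 / (9.99·1.8) = 93.3822…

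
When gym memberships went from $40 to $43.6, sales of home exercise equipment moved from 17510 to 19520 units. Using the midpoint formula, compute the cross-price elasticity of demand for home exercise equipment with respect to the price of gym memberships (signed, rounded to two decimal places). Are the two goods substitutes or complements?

%ΔQ_{home exercise equipment} = (19520 − 17510)/avg = 2010/18515 = 0.108560…
%ΔP_{gym memberships} = (43.6 − 40)/avg = 3.6/41.8 = 0.086124…
E_cross = (2010/18515) / (3.6/41.8) = 1.2605…
E_cross > 0 ⇒ the goods are substitutes.

1.26; substitutes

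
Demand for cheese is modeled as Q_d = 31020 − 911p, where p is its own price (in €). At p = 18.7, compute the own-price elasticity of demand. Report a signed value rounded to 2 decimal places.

-1.22

At the given values, Q_d = 31020 − 911(18.7) = 13984.3.
∂Q_d/∂p = −911.
E = (-911) × (18.7/13984.3) = -1.2182…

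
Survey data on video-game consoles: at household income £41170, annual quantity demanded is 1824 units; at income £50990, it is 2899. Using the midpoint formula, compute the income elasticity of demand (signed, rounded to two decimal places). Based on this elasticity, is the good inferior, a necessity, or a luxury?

2.14; luxury

%ΔQ = (2899 − 1824)/[( 1824 + 2899)/2] = 1075/2361.5 = 0.455219…
%ΔIncome = (50990 − 41170)/[( 41170 + 50990)/2] = 9820/46080 = 0.213107…
E_income = (1075/2361.5) / (9820/46080) = 2.1360…
E_income > 1 ⇒ normal good, luxury.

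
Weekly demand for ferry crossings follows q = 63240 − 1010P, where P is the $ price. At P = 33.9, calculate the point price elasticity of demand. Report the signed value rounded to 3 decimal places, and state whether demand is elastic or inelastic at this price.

dq/dP = −1010. At P = 33.9, q = 63240 − 1010(33.9) = 29001.
Ed = (dq/dP)·(P/q) = −1010 × (33.9/29001) = -1.18061…
|Ed| = 1.181 > 1, so demand is elastic.

-1.181; elastic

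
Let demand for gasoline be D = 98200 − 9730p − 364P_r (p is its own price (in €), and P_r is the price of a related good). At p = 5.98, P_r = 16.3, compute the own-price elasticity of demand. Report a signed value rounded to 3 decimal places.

-1.707

At the given values, D = 98200 − 9730(5.98) − 364(16.3) = 34081.4.
∂D/∂p = −9730.
E = (-9730) × (5.98/34081.4) = -1.70724…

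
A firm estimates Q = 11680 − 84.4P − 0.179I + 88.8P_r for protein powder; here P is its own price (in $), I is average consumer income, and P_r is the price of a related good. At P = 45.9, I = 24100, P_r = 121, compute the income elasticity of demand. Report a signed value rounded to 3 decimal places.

At the given values, Q = 11680 − 84.4(45.9) − 0.179(24100) + 88.8(121) = 14236.94.
∂Q/∂I = -0.179.
E = (-0.179) × (24100/14236.94) = -0.30300…

-0.303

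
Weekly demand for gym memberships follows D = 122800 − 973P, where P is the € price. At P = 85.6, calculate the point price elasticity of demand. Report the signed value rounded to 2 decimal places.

dD/dP = −973. At P = 85.6, D = 122800 − 973(85.6) = 39511.2.
Ed = (dD/dP)·(P/D) = −973 × (85.6/39511.2) = -2.1079…

-2.11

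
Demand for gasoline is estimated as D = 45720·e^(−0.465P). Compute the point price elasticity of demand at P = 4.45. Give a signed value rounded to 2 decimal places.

dD/dP = −0.465·D = -2684.7. At P = 4.45, D = 5773.54.
Ed = (dD/dP)·(P/D) = (-2684.7) × (4.45/5773.54) = -2.0692…

-2.07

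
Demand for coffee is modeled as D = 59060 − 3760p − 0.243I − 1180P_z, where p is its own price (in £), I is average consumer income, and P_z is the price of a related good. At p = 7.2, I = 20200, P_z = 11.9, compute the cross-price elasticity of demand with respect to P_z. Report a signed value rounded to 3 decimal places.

-1.077

At the given values, D = 59060 − 3760(7.2) − 0.243(20200) − 1180(11.9) = 13037.4.
∂D/∂P_z = -1180.
E = (-1180) × (11.9/13037.4) = -1.07705…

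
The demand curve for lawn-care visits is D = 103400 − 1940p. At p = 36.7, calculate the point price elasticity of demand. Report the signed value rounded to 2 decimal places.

-2.21

dD/dp = −1940. At p = 36.7, D = 103400 − 1940(36.7) = 32202.
Ed = (dD/dp)·(p/D) = −1940 × (36.7/32202) = -2.2109…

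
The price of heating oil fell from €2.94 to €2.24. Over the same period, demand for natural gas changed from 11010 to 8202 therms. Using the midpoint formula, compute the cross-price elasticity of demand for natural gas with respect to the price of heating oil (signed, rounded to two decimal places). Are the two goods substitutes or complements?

1.08; substitutes

%ΔQ_{natural gas} = (8202 − 11010)/avg = -2808/9606 = -0.292317…
%ΔP_{heating oil} = (2.24 − 2.94)/avg = -0.7/2.59 = -0.270270…
E_cross = (-2808/9606) / (-0.7/2.59) = 1.0815…
E_cross > 0 ⇒ the goods are substitutes.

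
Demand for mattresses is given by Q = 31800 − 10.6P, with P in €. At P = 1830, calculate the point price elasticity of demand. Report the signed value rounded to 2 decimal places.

dQ/dP = −10.6. At P = 1830, Q = 31800 − 10.6(1830) = 12402.
Ed = (dQ/dP)·(P/Q) = −10.6 × (1830/12402) = -1.5641…

-1.56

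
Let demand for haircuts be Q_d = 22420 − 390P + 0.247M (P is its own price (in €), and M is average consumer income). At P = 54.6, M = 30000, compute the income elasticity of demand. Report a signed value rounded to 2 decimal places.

0.87

At the given values, Q_d = 22420 − 390(54.6) + 0.247(30000) = 8536.
∂Q_d/∂M = 0.247.
E = (0.247) × (30000/8536) = 0.8680…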